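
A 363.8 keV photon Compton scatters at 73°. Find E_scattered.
241.9224 keV

First convert energy to wavelength:
λ = hc/E, with hc ≈ 1239.842 keV·pm (i.e. 1239.842 eV·nm)

For E = 363.8 keV = 363800 eV:
λ = 1239.842 keV·pm / 363.8 keV
λ = 3.4080 pm

Calculate the Compton shift:
Δλ = λ_C(1 - cos(73°)) = 2.4263 × 0.7076
Δλ = 1.7169 pm

Final wavelength:
λ' = 3.4080 + 1.7169 = 5.1250 pm

Final energy:
E' = hc/λ' = 1239.842 / 5.1250 = 241.9224 keV

(Intermediate values are shown rounded; full precision is carried through to the final answer.)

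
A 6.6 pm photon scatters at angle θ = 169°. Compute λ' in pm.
11.4080 pm

Using the Compton scattering formula:
λ' = λ + Δλ = λ + λ_C(1 - cos θ)

Given:
- Initial wavelength λ = 6.6 pm
- Scattering angle θ = 169°
- Compton wavelength λ_C ≈ 2.4263 pm

Calculate the shift:
Δλ = 2.4263 × (1 - cos(169°))
Δλ = 2.4263 × 1.9816
Δλ = 4.8080 pm

Final wavelength:
λ' = 6.6 + 4.8080 = 11.4080 pm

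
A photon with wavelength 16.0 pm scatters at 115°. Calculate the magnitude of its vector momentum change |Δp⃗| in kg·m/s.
6.3779e-23 kg·m/s

Photon momentum magnitude is p = h/λ.

Initial momentum:
p₀ = h/λ = 6.6261e-34/1.6000e-11 = 4.1413e-23 kg·m/s

After scattering:
λ' = λ + Δλ = 16.0 + 3.4517 = 19.4517 pm
p' = h/λ' = 6.6261e-34/1.9452e-11 = 3.4064e-23 kg·m/s

Momentum is a vector; the scattered photon's direction makes angle θ = 115° with the incident direction. The magnitude of the vector change Δp⃗ = p⃗₀ − p⃗' is found from the law of cosines:
|Δp⃗|² = p₀² + p'² − 2p₀p'cos θ
|Δp⃗|² = (4.1413e-23)² + (3.4064e-23)² − 2·4.1413e-23·3.4064e-23·cos(115°)
|Δp⃗| = 6.3779e-23 kg·m/s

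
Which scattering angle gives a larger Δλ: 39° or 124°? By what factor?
124° produces the larger shift by a factor of 6.996

Calculate both shifts using Δλ = λ_C(1 - cos θ):

For θ₁ = 39°:
Δλ₁ = 2.4263 × (1 - cos(39°))
Δλ₁ = 2.4263 × 0.2229
Δλ₁ = 0.5407 pm

For θ₂ = 124°:
Δλ₂ = 2.4263 × (1 - cos(124°))
Δλ₂ = 2.4263 × 1.5592
Δλ₂ = 3.7831 pm

The 124° angle produces the larger shift.
Ratio: 3.7831/0.5407 = 6.996

(Intermediate values are shown rounded; full precision is carried through to the final answer.)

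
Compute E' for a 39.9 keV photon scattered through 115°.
35.9110 keV

First convert energy to wavelength:
λ = hc/E, with hc ≈ 1239.842 keV·pm (i.e. 1239.842 eV·nm)

For E = 39.9 keV = 39900 eV:
λ = 1239.842 keV·pm / 39.9 keV
λ = 31.0737 pm

Calculate the Compton shift:
Δλ = λ_C(1 - cos(115°)) = 2.4263 × 1.4226
Δλ = 3.4517 pm

Final wavelength:
λ' = 31.0737 + 3.4517 = 34.5254 pm

Final energy:
E' = hc/λ' = 1239.842 / 34.5254 = 35.9110 keV

(Intermediate values are shown rounded; full precision is carried through to the final answer.)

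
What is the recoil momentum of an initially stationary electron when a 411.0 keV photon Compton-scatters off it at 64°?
2.0494e-22 kg·m/s

The electron is initially at rest, so by conservation of momentum:
p⃗_e = p⃗₀ − p⃗'  (incident photon momentum minus scattered photon momentum)

Photon momentum magnitudes (p = h/λ = E/c):
λ₀ = hc/E₀ = 3.0166 pm → p₀ = h/λ₀ = 2.1965e-22 kg·m/s
Δλ = λ_C(1 − cos 64°) = 1.3627 pm
λ' = 4.3793 pm → p' = h/λ' = 1.5130e-22 kg·m/s

The scattered photon makes angle θ = 64° with the incident direction, so by the law of cosines:
|p⃗_e|² = p₀² + p'² − 2p₀p'cos θ
|p⃗_e|² = (2.1965e-22)² + (1.5130e-22)² − 2·2.1965e-22·1.5130e-22·cos(64°)
|p⃗_e| = 2.0494e-22 kg·m/s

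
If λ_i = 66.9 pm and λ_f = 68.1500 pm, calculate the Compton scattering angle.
61.00°

First find the wavelength shift:
Δλ = λ' - λ = 68.1500 - 66.9 = 1.2500 pm

Using Δλ = λ_C(1 - cos θ), with λ_C = h/(m_e·c) ≈ 2.42631024 pm:
cos θ = 1 - Δλ/λ_C
cos θ = 1 - 1.2500/2.42631024
cos θ = 0.484814

θ = arccos(0.484814)
θ = 61.00°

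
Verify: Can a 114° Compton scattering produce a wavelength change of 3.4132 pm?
Yes, consistent

Calculate the expected shift for θ = 114°:

Δλ_expected = λ_C(1 - cos(114°))
Δλ_expected = 2.4263 × (1 - cos(114°))
Δλ_expected = 2.4263 × 1.4067
Δλ_expected = 3.4132 pm

Given shift: 3.4132 pm
Expected shift: 3.4132 pm
Difference: 0.0000 pm

The values match. This is consistent with Compton scattering at the stated angle.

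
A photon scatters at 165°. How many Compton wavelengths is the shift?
1.9659 λ_C

The Compton shift formula is:
Δλ = λ_C(1 - cos θ)

Dividing both sides by λ_C:
Δλ/λ_C = 1 - cos θ

For θ = 165°:
Δλ/λ_C = 1 - cos(165°)
Δλ/λ_C = 1 - -0.9659
Δλ/λ_C = 1.9659

This means the shift is 1.9659 × λ_C = 4.7699 pm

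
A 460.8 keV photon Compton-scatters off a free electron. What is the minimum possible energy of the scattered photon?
164.3644 keV (at θ = 180°)

The scattered photon has minimum energy when its wavelength is maximum, i.e., when the Compton shift Δλ = λ_C(1 − cos θ) is maximum. This occurs at θ = 180° (backscattering), giving Δλ_max = 2λ_C = 4.8526 pm.

Initial wavelength: λ₀ = hc/E₀ = 2.6906 pm
Maximum final wavelength: λ'_max = λ₀ + 2λ_C = 2.6906 + 4.8526 = 7.5432 pm
Minimum final energy: E'_min = hc/λ'_max = 164.3644 keV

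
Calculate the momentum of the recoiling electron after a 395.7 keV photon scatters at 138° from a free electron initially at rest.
2.8479e-22 kg·m/s

The electron is initially at rest, so by conservation of momentum:
p⃗_e = p⃗₀ − p⃗'  (incident photon momentum minus scattered photon momentum)

Photon momentum magnitudes (p = h/λ = E/c):
λ₀ = hc/E₀ = 3.1333 pm → p₀ = h/λ₀ = 2.1147e-22 kg·m/s
Δλ = λ_C(1 − cos 138°) = 4.2294 pm
λ' = 7.3627 pm → p' = h/λ' = 8.9995e-23 kg·m/s

The scattered photon makes angle θ = 138° with the incident direction, so by the law of cosines:
|p⃗_e|² = p₀² + p'² − 2p₀p'cos θ
|p⃗_e|² = (2.1147e-22)² + (8.9995e-23)² − 2·2.1147e-22·8.9995e-23·cos(138°)
|p⃗_e| = 2.8479e-22 kg·m/s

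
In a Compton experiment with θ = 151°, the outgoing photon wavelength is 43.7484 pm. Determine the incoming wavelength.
39.2000 pm

From λ' = λ + Δλ, we have λ = λ' - Δλ

First calculate the Compton shift:
Δλ = λ_C(1 - cos θ)
Δλ = 2.4263 × (1 - cos(151°))
Δλ = 2.4263 × 1.8746
Δλ = 4.5484 pm

Initial wavelength:
λ = λ' - Δλ
λ = 43.7484 - 4.5484
λ = 39.2000 pm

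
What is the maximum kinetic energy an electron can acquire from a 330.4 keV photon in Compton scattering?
186.3189 keV

Maximum energy transfer occurs at θ = 180° (backscattering).

Initial photon: E₀ = 330.4 keV → λ₀ = 3.7525 pm

Maximum Compton shift (at 180°):
Δλ_max = 2λ_C = 2 × 2.4263 = 4.8526 pm

Final wavelength:
λ' = 3.7525 + 4.8526 = 8.6052 pm

Minimum photon energy (maximum energy to electron):
E'_min = hc/λ' = 144.0811 keV

Maximum electron kinetic energy:
K_max = E₀ - E'_min = 330.4000 - 144.0811 = 186.3189 keV

(Intermediate values are shown rounded; full precision is carried through to the final answer.)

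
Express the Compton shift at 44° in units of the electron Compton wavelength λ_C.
0.2807 λ_C

The Compton shift formula is:
Δλ = λ_C(1 - cos θ)

Dividing both sides by λ_C:
Δλ/λ_C = 1 - cos θ

For θ = 44°:
Δλ/λ_C = 1 - cos(44°)
Δλ/λ_C = 1 - 0.7193
Δλ/λ_C = 0.2807

This means the shift is 0.2807 × λ_C = 0.6810 pm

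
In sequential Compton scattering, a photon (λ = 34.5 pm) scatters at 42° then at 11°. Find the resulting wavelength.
35.1678 pm

Apply Compton shift twice:

First scattering at θ₁ = 42°:
Δλ₁ = λ_C(1 - cos(42°))
Δλ₁ = 2.4263 × 0.2569
Δλ₁ = 0.6232 pm

After first scattering:
λ₁ = 34.5 + 0.6232 = 35.1232 pm

Second scattering at θ₂ = 11°:
Δλ₂ = λ_C(1 - cos(11°))
Δλ₂ = 2.4263 × 0.0184
Δλ₂ = 0.0446 pm

Final wavelength:
λ₂ = 35.1232 + 0.0446 = 35.1678 pm

Total shift: Δλ_total = 0.6232 + 0.0446 = 0.6678 pm

(Intermediate values are shown rounded; full precision is carried through to the final answer.)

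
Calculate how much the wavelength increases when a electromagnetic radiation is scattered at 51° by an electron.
0.8994 pm

Using the Compton scattering formula:
Δλ = λ_C(1 - cos θ)

where λ_C = h/(m_e·c) ≈ 2.4263 pm is the Compton wavelength of an electron.

For θ = 51°:
cos(51°) = 0.6293
1 - cos(51°) = 0.3707

Δλ = 2.4263 × 0.3707
Δλ = 0.8994 pm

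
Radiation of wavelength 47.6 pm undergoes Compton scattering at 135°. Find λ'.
51.7420 pm

Using the Compton formula: λ' = λ + λ_C(1 − cos θ)

For θ = 135°, cos θ = -√2/2 (exact) ≈ -0.7071, so:
1 − cos 135° = 1 − (-√2/2) ≈ 1.7071

Δλ = λ_C × 1.7071 = 2.4263 × 1.7071 = 4.1420 pm

λ' = 47.6 + 4.1420 = 51.7420 pm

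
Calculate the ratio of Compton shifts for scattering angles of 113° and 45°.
113° produces the larger shift by a factor of 4.748

Calculate both shifts using Δλ = λ_C(1 - cos θ):

For θ₁ = 45°:
Δλ₁ = 2.4263 × (1 - cos(45°))
Δλ₁ = 2.4263 × 0.2929
Δλ₁ = 0.7106 pm

For θ₂ = 113°:
Δλ₂ = 2.4263 × (1 - cos(113°))
Δλ₂ = 2.4263 × 1.3907
Δλ₂ = 3.3743 pm

The 113° angle produces the larger shift.
Ratio: 3.3743/0.7106 = 4.748

(Intermediate values are shown rounded; full precision is carried through to the final answer.)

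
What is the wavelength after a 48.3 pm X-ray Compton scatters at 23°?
48.4929 pm

Using the Compton scattering formula:
λ' = λ + Δλ = λ + λ_C(1 - cos θ)

Given:
- Initial wavelength λ = 48.3 pm
- Scattering angle θ = 23°
- Compton wavelength λ_C ≈ 2.4263 pm

Calculate the shift:
Δλ = 2.4263 × (1 - cos(23°))
Δλ = 2.4263 × 0.0795
Δλ = 0.1929 pm

Final wavelength:
λ' = 48.3 + 0.1929 = 48.4929 pm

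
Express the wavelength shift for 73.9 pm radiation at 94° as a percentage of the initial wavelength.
3.5123%

Calculate the Compton shift:
Δλ = λ_C(1 - cos(94°))
Δλ = 2.4263 × (1 - cos(94°))
Δλ = 2.4263 × 1.0698
Δλ = 2.5956 pm

Percentage change:
(Δλ/λ₀) × 100 = (2.5956/73.9) × 100
= 3.5123%

(Intermediate values are shown rounded; full precision is carried through to the final answer.)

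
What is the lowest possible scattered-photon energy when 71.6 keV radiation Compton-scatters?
55.9272 keV (at θ = 180°)

The scattered photon has minimum energy when its wavelength is maximum, i.e., when the Compton shift Δλ = λ_C(1 − cos θ) is maximum. This occurs at θ = 180° (backscattering), giving Δλ_max = 2λ_C = 4.8526 pm.

Initial wavelength: λ₀ = hc/E₀ = 17.3162 pm
Maximum final wavelength: λ'_max = λ₀ + 2λ_C = 17.3162 + 4.8526 = 22.1688 pm
Minimum final energy: E'_min = hc/λ'_max = 55.9272 keV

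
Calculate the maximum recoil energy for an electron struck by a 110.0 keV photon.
33.1054 keV

Maximum energy transfer occurs at θ = 180° (backscattering).

Initial photon: E₀ = 110.0 keV → λ₀ = 11.2713 pm

Maximum Compton shift (at 180°):
Δλ_max = 2λ_C = 2 × 2.4263 = 4.8526 pm

Final wavelength:
λ' = 11.2713 + 4.8526 = 16.1239 pm

Minimum photon energy (maximum energy to electron):
E'_min = hc/λ' = 76.8946 keV

Maximum electron kinetic energy:
K_max = E₀ - E'_min = 110.0000 - 76.8946 = 33.1054 keV

(Intermediate values are shown rounded; full precision is carried through to the final answer.)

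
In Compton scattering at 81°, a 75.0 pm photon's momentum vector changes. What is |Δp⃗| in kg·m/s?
1.1324e-23 kg·m/s

Photon momentum magnitude is p = h/λ.

Initial momentum:
p₀ = h/λ = 6.6261e-34/7.5000e-11 = 8.8348e-24 kg·m/s

After scattering:
λ' = λ + Δλ = 75.0 + 2.0468 = 77.0468 pm
p' = h/λ' = 6.6261e-34/7.7047e-11 = 8.6001e-24 kg·m/s

Momentum is a vector; the scattered photon's direction makes angle θ = 81° with the incident direction. The magnitude of the vector change Δp⃗ = p⃗₀ − p⃗' is found from the law of cosines:
|Δp⃗|² = p₀² + p'² − 2p₀p'cos θ
|Δp⃗|² = (8.8348e-24)² + (8.6001e-24)² − 2·8.8348e-24·8.6001e-24·cos(81°)
|Δp⃗| = 1.1324e-23 kg·m/s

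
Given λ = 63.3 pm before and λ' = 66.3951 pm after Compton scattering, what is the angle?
106.00°

First find the wavelength shift:
Δλ = λ' - λ = 66.3951 - 63.3 = 3.0951 pm

Using Δλ = λ_C(1 - cos θ), with λ_C = h/(m_e·c) ≈ 2.42631024 pm:
cos θ = 1 - Δλ/λ_C
cos θ = 1 - 3.0951/2.42631024
cos θ = -0.275641

θ = arccos(-0.275641)
θ = 106.00°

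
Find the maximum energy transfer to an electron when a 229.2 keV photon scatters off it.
108.3819 keV

Maximum energy transfer occurs at θ = 180° (backscattering).

Initial photon: E₀ = 229.2 keV → λ₀ = 5.4094 pm

Maximum Compton shift (at 180°):
Δλ_max = 2λ_C = 2 × 2.4263 = 4.8526 pm

Final wavelength:
λ' = 5.4094 + 4.8526 = 10.2621 pm

Minimum photon energy (maximum energy to electron):
E'_min = hc/λ' = 120.8181 keV

Maximum electron kinetic energy:
K_max = E₀ - E'_min = 229.2000 - 120.8181 = 108.3819 keV

(Intermediate values are shown rounded; full precision is carried through to the final answer.)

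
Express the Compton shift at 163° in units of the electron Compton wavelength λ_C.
1.9563 λ_C

The Compton shift formula is:
Δλ = λ_C(1 - cos θ)

Dividing both sides by λ_C:
Δλ/λ_C = 1 - cos θ

For θ = 163°:
Δλ/λ_C = 1 - cos(163°)
Δλ/λ_C = 1 - -0.9563
Δλ/λ_C = 1.9563

This means the shift is 1.9563 × λ_C = 4.7466 pm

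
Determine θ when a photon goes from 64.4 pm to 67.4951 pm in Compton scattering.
106.00°

First find the wavelength shift:
Δλ = λ' - λ = 67.4951 - 64.4 = 3.0951 pm

Using Δλ = λ_C(1 - cos θ), with λ_C = h/(m_e·c) ≈ 2.42631024 pm:
cos θ = 1 - Δλ/λ_C
cos θ = 1 - 3.0951/2.42631024
cos θ = -0.275641

θ = arccos(-0.275641)
θ = 106.00°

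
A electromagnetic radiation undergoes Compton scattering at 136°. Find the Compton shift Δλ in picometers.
4.1717 pm

Using the Compton scattering formula:
Δλ = λ_C(1 - cos θ)

where λ_C = h/(m_e·c) ≈ 2.4263 pm is the Compton wavelength of an electron.

For θ = 136°:
cos(136°) = -0.7193
1 - cos(136°) = 1.7193

Δλ = 2.4263 × 1.7193
Δλ = 4.1717 pm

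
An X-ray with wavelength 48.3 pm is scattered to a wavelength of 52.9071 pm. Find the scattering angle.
154.00°

First find the wavelength shift:
Δλ = λ' - λ = 52.9071 - 48.3 = 4.6071 pm

Using Δλ = λ_C(1 - cos θ), with λ_C = h/(m_e·c) ≈ 2.42631024 pm:
cos θ = 1 - Δλ/λ_C
cos θ = 1 - 4.6071/2.42631024
cos θ = -0.898809

θ = arccos(-0.898809)
θ = 154.00°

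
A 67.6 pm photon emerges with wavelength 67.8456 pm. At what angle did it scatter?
26.00°

First find the wavelength shift:
Δλ = λ' - λ = 67.8456 - 67.6 = 0.2456 pm

Using Δλ = λ_C(1 - cos θ), with λ_C = h/(m_e·c) ≈ 2.42631024 pm:
cos θ = 1 - Δλ/λ_C
cos θ = 1 - 0.2456/2.42631024
cos θ = 0.898776

θ = arccos(0.898776)
θ = 26.00°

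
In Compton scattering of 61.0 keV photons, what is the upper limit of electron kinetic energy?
11.7567 keV

Maximum energy transfer occurs at θ = 180° (backscattering).

Initial photon: E₀ = 61.0 keV → λ₀ = 20.3253 pm

Maximum Compton shift (at 180°):
Δλ_max = 2λ_C = 2 × 2.4263 = 4.8526 pm

Final wavelength:
λ' = 20.3253 + 4.8526 = 25.1779 pm

Minimum photon energy (maximum energy to electron):
E'_min = hc/λ' = 49.2433 keV

Maximum electron kinetic energy:
K_max = E₀ - E'_min = 61.0000 - 49.2433 = 11.7567 keV

(Intermediate values are shown rounded; full precision is carried through to the final answer.)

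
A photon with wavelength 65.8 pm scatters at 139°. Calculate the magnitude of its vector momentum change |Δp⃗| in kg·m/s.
1.8293e-23 kg·m/s

Photon momentum magnitude is p = h/λ.

Initial momentum:
p₀ = h/λ = 6.6261e-34/6.5800e-11 = 1.0070e-23 kg·m/s

After scattering:
λ' = λ + Δλ = 65.8 + 4.2575 = 70.0575 pm
p' = h/λ' = 6.6261e-34/7.0057e-11 = 9.4580e-24 kg·m/s

Momentum is a vector; the scattered photon's direction makes angle θ = 139° with the incident direction. The magnitude of the vector change Δp⃗ = p⃗₀ − p⃗' is found from the law of cosines:
|Δp⃗|² = p₀² + p'² − 2p₀p'cos θ
|Δp⃗|² = (1.0070e-23)² + (9.4580e-24)² − 2·1.0070e-23·9.4580e-24·cos(139°)
|Δp⃗| = 1.8293e-23 kg·m/s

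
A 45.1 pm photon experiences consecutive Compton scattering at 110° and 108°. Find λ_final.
51.5322 pm

Apply Compton shift twice:

First scattering at θ₁ = 110°:
Δλ₁ = λ_C(1 - cos(110°))
Δλ₁ = 2.4263 × 1.3420
Δλ₁ = 3.2562 pm

After first scattering:
λ₁ = 45.1 + 3.2562 = 48.3562 pm

Second scattering at θ₂ = 108°:
Δλ₂ = λ_C(1 - cos(108°))
Δλ₂ = 2.4263 × 1.3090
Δλ₂ = 3.1761 pm

Final wavelength:
λ₂ = 48.3562 + 3.1761 = 51.5322 pm

Total shift: Δλ_total = 3.2562 + 3.1761 = 6.4322 pm

(Intermediate values are shown rounded; full precision is carried through to the final answer.)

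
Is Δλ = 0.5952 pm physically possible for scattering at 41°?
Yes, consistent

Calculate the expected shift for θ = 41°:

Δλ_expected = λ_C(1 - cos(41°))
Δλ_expected = 2.4263 × (1 - cos(41°))
Δλ_expected = 2.4263 × 0.2453
Δλ_expected = 0.5952 pm

Given shift: 0.5952 pm
Expected shift: 0.5952 pm
Difference: 0.0000 pm

The values match. This is consistent with Compton scattering at the stated angle.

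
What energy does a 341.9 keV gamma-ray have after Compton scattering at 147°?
153.3032 keV

First convert energy to wavelength:
λ = hc/E, with hc ≈ 1239.842 keV·pm (i.e. 1239.842 eV·nm)

For E = 341.9 keV = 341900 eV:
λ = 1239.842 keV·pm / 341.9 keV
λ = 3.6263 pm

Calculate the Compton shift:
Δλ = λ_C(1 - cos(147°)) = 2.4263 × 1.8387
Δλ = 4.4612 pm

Final wavelength:
λ' = 3.6263 + 4.4612 = 8.0875 pm

Final energy:
E' = hc/λ' = 1239.842 / 8.0875 = 153.3032 keV

(Intermediate values are shown rounded; full precision is carried through to the final answer.)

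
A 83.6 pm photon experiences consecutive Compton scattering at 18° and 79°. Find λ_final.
85.6821 pm

Apply Compton shift twice:

First scattering at θ₁ = 18°:
Δλ₁ = λ_C(1 - cos(18°))
Δλ₁ = 2.4263 × 0.0489
Δλ₁ = 0.1188 pm

After first scattering:
λ₁ = 83.6 + 0.1188 = 83.7188 pm

Second scattering at θ₂ = 79°:
Δλ₂ = λ_C(1 - cos(79°))
Δλ₂ = 2.4263 × 0.8092
Δλ₂ = 1.9633 pm

Final wavelength:
λ₂ = 83.7188 + 1.9633 = 85.6821 pm

Total shift: Δλ_total = 0.1188 + 1.9633 = 2.0821 pm

(Intermediate values are shown rounded; full precision is carried through to the final answer.)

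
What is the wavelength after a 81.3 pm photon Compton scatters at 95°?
83.9378 pm

Using the Compton scattering formula:
λ' = λ + Δλ = λ + λ_C(1 - cos θ)

Given:
- Initial wavelength λ = 81.3 pm
- Scattering angle θ = 95°
- Compton wavelength λ_C ≈ 2.4263 pm

Calculate the shift:
Δλ = 2.4263 × (1 - cos(95°))
Δλ = 2.4263 × 1.0872
Δλ = 2.6378 pm

Final wavelength:
λ' = 81.3 + 2.6378 = 83.9378 pm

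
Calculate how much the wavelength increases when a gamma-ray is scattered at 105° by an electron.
3.0543 pm

Using the Compton scattering formula:
Δλ = λ_C(1 - cos θ)

where λ_C = h/(m_e·c) ≈ 2.4263 pm is the Compton wavelength of an electron.

For θ = 105°:
cos(105°) = -0.2588
1 - cos(105°) = 1.2588

Δλ = 2.4263 × 1.2588
Δλ = 3.0543 pm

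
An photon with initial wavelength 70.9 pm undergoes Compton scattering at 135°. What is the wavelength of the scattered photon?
75.0420 pm

Using the Compton scattering formula:
λ' = λ + Δλ = λ + λ_C(1 - cos θ)

Given:
- Initial wavelength λ = 70.9 pm
- Scattering angle θ = 135°
- Compton wavelength λ_C ≈ 2.4263 pm

Calculate the shift:
Δλ = 2.4263 × (1 - cos(135°))
Δλ = 2.4263 × 1.7071
Δλ = 4.1420 pm

Final wavelength:
λ' = 70.9 + 4.1420 = 75.0420 pm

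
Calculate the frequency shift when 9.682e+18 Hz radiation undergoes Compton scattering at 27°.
8.199e+16 Hz (decrease)

Convert frequency to wavelength (c = 299792458 m/s):
λ₀ = c/f₀ = 299792458/9.682e+18 = 3.0963898e-11 m = 30.9639 pm

Calculate Compton shift:
Δλ = λ_C(1 - cos(27°)) = 0.2645 pm

Final wavelength:
λ' = λ₀ + Δλ = 30.9639 + 0.2645 = 31.2283 pm

Final frequency:
f' = c/λ' = 299792458/3.1228350e-11 = 9.6000096e+18 Hz

Frequency shift (decrease):
Δf = f₀ - f' = 9.682e+18 - 9.6000096e+18 = 8.199e+16 Hz

(Intermediate values are shown rounded; full precision is carried through to the final answer.)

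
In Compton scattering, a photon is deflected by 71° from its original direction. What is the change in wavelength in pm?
1.6364 pm

Using the Compton scattering formula:
Δλ = λ_C(1 - cos θ)

where λ_C = h/(m_e·c) ≈ 2.4263 pm is the Compton wavelength of an electron.

For θ = 71°:
cos(71°) = 0.3256
1 - cos(71°) = 0.6744

Δλ = 2.4263 × 0.6744
Δλ = 1.6364 pm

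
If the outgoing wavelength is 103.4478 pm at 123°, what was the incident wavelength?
99.7000 pm

From λ' = λ + Δλ, we have λ = λ' - Δλ

First calculate the Compton shift:
Δλ = λ_C(1 - cos θ)
Δλ = 2.4263 × (1 - cos(123°))
Δλ = 2.4263 × 1.5446
Δλ = 3.7478 pm

Initial wavelength:
λ = λ' - Δλ
λ = 103.4478 - 3.7478
λ = 99.7000 pm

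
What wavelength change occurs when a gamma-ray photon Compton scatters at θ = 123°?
3.7478 pm

Using the Compton scattering formula:
Δλ = λ_C(1 - cos θ)

where λ_C = h/(m_e·c) ≈ 2.4263 pm is the Compton wavelength of an electron.

For θ = 123°:
cos(123°) = -0.5446
1 - cos(123°) = 1.5446

Δλ = 2.4263 × 1.5446
Δλ = 3.7478 pm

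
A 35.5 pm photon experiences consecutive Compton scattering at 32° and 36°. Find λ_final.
36.3321 pm

Apply Compton shift twice:

First scattering at θ₁ = 32°:
Δλ₁ = λ_C(1 - cos(32°))
Δλ₁ = 2.4263 × 0.1520
Δλ₁ = 0.3687 pm

After first scattering:
λ₁ = 35.5 + 0.3687 = 35.8687 pm

Second scattering at θ₂ = 36°:
Δλ₂ = λ_C(1 - cos(36°))
Δλ₂ = 2.4263 × 0.1910
Δλ₂ = 0.4634 pm

Final wavelength:
λ₂ = 35.8687 + 0.4634 = 36.3321 pm

Total shift: Δλ_total = 0.3687 + 0.4634 = 0.8321 pm

(Intermediate values are shown rounded; full precision is carried through to the final answer.)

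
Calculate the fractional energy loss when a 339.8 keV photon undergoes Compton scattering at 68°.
0.2937 (or 29.37%)

Calculate initial and final photon energies:

Initial: E₀ = 339.8 keV → λ₀ = 3.6487 pm
Compton shift: Δλ = 1.5174 pm
Final wavelength: λ' = 5.1661 pm
Final energy: E' = 239.9939 keV

Fractional energy loss:
(E₀ - E')/E₀ = (339.8000 - 239.9939)/339.8000
= 99.8061/339.8000
= 0.2937
= 29.37%

(Intermediate values are shown rounded; full precision is carried through to the final answer.)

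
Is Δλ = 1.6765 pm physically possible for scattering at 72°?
Yes, consistent

Calculate the expected shift for θ = 72°:

Δλ_expected = λ_C(1 - cos(72°))
Δλ_expected = 2.4263 × (1 - cos(72°))
Δλ_expected = 2.4263 × 0.6910
Δλ_expected = 1.6765 pm

Given shift: 1.6765 pm
Expected shift: 1.6765 pm
Difference: 0.0000 pm

The values match. This is consistent with Compton scattering at the stated angle.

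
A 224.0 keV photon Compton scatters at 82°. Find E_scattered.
162.6312 keV

First convert energy to wavelength:
λ = hc/E, with hc ≈ 1239.842 keV·pm (i.e. 1239.842 eV·nm)

For E = 224.0 keV = 224000 eV:
λ = 1239.842 keV·pm / 224.0 keV
λ = 5.5350 pm

Calculate the Compton shift:
Δλ = λ_C(1 - cos(82°)) = 2.4263 × 0.8608
Δλ = 2.0886 pm

Final wavelength:
λ' = 5.5350 + 2.0886 = 7.6236 pm

Final energy:
E' = hc/λ' = 1239.842 / 7.6236 = 162.6312 keV

(Intermediate values are shown rounded; full precision is carried through to the final answer.)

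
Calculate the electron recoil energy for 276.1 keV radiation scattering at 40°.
30.9849 keV

By energy conservation: K_e = E_initial - E_final

First find the scattered photon energy:
Initial wavelength: λ = hc/E = 4.4906 pm
Compton shift: Δλ = λ_C(1 - cos(40°)) = 0.5676 pm
Final wavelength: λ' = 4.4906 + 0.5676 = 5.0582 pm
Final photon energy: E' = hc/λ' = 245.1151 keV

Electron kinetic energy:
K_e = E - E' = 276.1000 - 245.1151 = 30.9849 keV

(Intermediate values are shown rounded; full precision is carried through to the final answer.)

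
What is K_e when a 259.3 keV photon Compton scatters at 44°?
32.3252 keV

By energy conservation: K_e = E_initial - E_final

First find the scattered photon energy:
Initial wavelength: λ = hc/E = 4.7815 pm
Compton shift: Δλ = λ_C(1 - cos(44°)) = 0.6810 pm
Final wavelength: λ' = 4.7815 + 0.6810 = 5.4625 pm
Final photon energy: E' = hc/λ' = 226.9748 keV

Electron kinetic energy:
K_e = E - E' = 259.3000 - 226.9748 = 32.3252 keV

(Intermediate values are shown rounded; full precision is carried through to the final answer.)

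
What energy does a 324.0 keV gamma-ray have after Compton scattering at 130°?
158.6980 keV

First convert energy to wavelength:
λ = hc/E, with hc ≈ 1239.842 keV·pm (i.e. 1239.842 eV·nm)

For E = 324.0 keV = 324000 eV:
λ = 1239.842 keV·pm / 324.0 keV
λ = 3.8267 pm

Calculate the Compton shift:
Δλ = λ_C(1 - cos(130°)) = 2.4263 × 1.6428
Δλ = 3.9859 pm

Final wavelength:
λ' = 3.8267 + 3.9859 = 7.8126 pm

Final energy:
E' = hc/λ' = 1239.842 / 7.8126 = 158.6980 keV

(Intermediate values are shown rounded; full precision is carried through to the final answer.)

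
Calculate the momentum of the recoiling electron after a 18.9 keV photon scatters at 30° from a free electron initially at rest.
5.2158e-24 kg·m/s

The electron is initially at rest, so by conservation of momentum:
p⃗_e = p⃗₀ − p⃗'  (incident photon momentum minus scattered photon momentum)

Photon momentum magnitudes (p = h/λ = E/c):
λ₀ = hc/E₀ = 65.6001 pm → p₀ = h/λ₀ = 1.0101e-23 kg·m/s
Δλ = λ_C(1 − cos 30°) = 0.3251 pm
λ' = 65.9252 pm → p' = h/λ' = 1.0051e-23 kg·m/s

The scattered photon makes angle θ = 30° with the incident direction, so by the law of cosines:
|p⃗_e|² = p₀² + p'² − 2p₀p'cos θ
|p⃗_e|² = (1.0101e-23)² + (1.0051e-23)² − 2·1.0101e-23·1.0051e-23·cos(30°)
|p⃗_e| = 5.2158e-24 kg·m/s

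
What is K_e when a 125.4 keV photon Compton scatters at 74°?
18.9267 keV

By energy conservation: K_e = E_initial - E_final

First find the scattered photon energy:
Initial wavelength: λ = hc/E = 9.8871 pm
Compton shift: Δλ = λ_C(1 - cos(74°)) = 1.7575 pm
Final wavelength: λ' = 9.8871 + 1.7575 = 11.6446 pm
Final photon energy: E' = hc/λ' = 106.4733 keV

Electron kinetic energy:
K_e = E - E' = 125.4000 - 106.4733 = 18.9267 keV

(Intermediate values are shown rounded; full precision is carried through to the final answer.)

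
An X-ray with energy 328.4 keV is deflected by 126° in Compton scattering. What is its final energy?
162.5412 keV

First convert energy to wavelength:
λ = hc/E, with hc ≈ 1239.842 keV·pm (i.e. 1239.842 eV·nm)

For E = 328.4 keV = 328400 eV:
λ = 1239.842 keV·pm / 328.4 keV
λ = 3.7754 pm

Calculate the Compton shift:
Δλ = λ_C(1 - cos(126°)) = 2.4263 × 1.5878
Δλ = 3.8525 pm

Final wavelength:
λ' = 3.7754 + 3.8525 = 7.6279 pm

Final energy:
E' = hc/λ' = 1239.842 / 7.6279 = 162.5412 keV

(Intermediate values are shown rounded; full precision is carried through to the final answer.)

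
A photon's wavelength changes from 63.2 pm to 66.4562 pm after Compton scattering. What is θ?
110.00°

First find the wavelength shift:
Δλ = λ' - λ = 66.4562 - 63.2 = 3.2562 pm

Using Δλ = λ_C(1 - cos θ), with λ_C = h/(m_e·c) ≈ 2.42631024 pm:
cos θ = 1 - Δλ/λ_C
cos θ = 1 - 3.2562/2.42631024
cos θ = -0.342038

θ = arccos(-0.342038)
θ = 110.00°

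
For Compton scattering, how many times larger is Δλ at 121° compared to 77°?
121° produces the larger shift by a factor of 1.955

Calculate both shifts using Δλ = λ_C(1 - cos θ):

For θ₁ = 77°:
Δλ₁ = 2.4263 × (1 - cos(77°))
Δλ₁ = 2.4263 × 0.7750
Δλ₁ = 1.8805 pm

For θ₂ = 121°:
Δλ₂ = 2.4263 × (1 - cos(121°))
Δλ₂ = 2.4263 × 1.5150
Δλ₂ = 3.6760 pm

The 121° angle produces the larger shift.
Ratio: 3.6760/1.8805 = 1.955

(Intermediate values are shown rounded; full precision is carried through to the final answer.)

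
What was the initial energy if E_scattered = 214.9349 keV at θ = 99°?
418.5001 keV

Convert final energy to wavelength (hc ≈ 1239.842 keV·pm):
λ' = hc/E' = 1239.842 / 214.9349 = 5.7685 pm

Calculate the Compton shift:
Δλ = λ_C(1 - cos(99°))
Δλ = 2.4263 × (1 - cos(99°))
Δλ = 2.8059 pm

Initial wavelength:
λ = λ' - Δλ = 5.7685 - 2.8059 = 2.9626 pm

Initial energy:
E = hc/λ = 1239.842 / 2.9626 = 418.5001 keV

(Intermediate values are shown rounded; full precision is carried through to the final answer.)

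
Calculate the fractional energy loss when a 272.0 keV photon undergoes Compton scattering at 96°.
0.3702 (or 37.02%)

Calculate initial and final photon energies:

Initial: E₀ = 272.0 keV → λ₀ = 4.5582 pm
Compton shift: Δλ = 2.6799 pm
Final wavelength: λ' = 7.2382 pm
Final energy: E' = 171.2922 keV

Fractional energy loss:
(E₀ - E')/E₀ = (272.0000 - 171.2922)/272.0000
= 100.7078/272.0000
= 0.3702
= 37.02%

(Intermediate values are shown rounded; full precision is carried through to the final answer.)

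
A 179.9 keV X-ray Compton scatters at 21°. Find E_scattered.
175.7894 keV

First convert energy to wavelength:
λ = hc/E, with hc ≈ 1239.842 keV·pm (i.e. 1239.842 eV·nm)

For E = 179.9 keV = 179900 eV:
λ = 1239.842 keV·pm / 179.9 keV
λ = 6.8918 pm

Calculate the Compton shift:
Δλ = λ_C(1 - cos(21°)) = 2.4263 × 0.0664
Δλ = 0.1612 pm

Final wavelength:
λ' = 6.8918 + 0.1612 = 7.0530 pm

Final energy:
E' = hc/λ' = 1239.842 / 7.0530 = 175.7894 keV

(Intermediate values are shown rounded; full precision is carried through to the final answer.)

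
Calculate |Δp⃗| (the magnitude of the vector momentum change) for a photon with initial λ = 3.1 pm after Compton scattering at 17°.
6.2534e-23 kg·m/s

Photon momentum magnitude is p = h/λ.

Initial momentum:
p₀ = h/λ = 6.6261e-34/3.1000e-12 = 2.1374e-22 kg·m/s

After scattering:
λ' = λ + Δλ = 3.1 + 0.1060 = 3.2060 pm
p' = h/λ' = 6.6261e-34/3.2060e-12 = 2.0668e-22 kg·m/s

Momentum is a vector; the scattered photon's direction makes angle θ = 17° with the incident direction. The magnitude of the vector change Δp⃗ = p⃗₀ − p⃗' is found from the law of cosines:
|Δp⃗|² = p₀² + p'² − 2p₀p'cos θ
|Δp⃗|² = (2.1374e-22)² + (2.0668e-22)² − 2·2.1374e-22·2.0668e-22·cos(17°)
|Δp⃗| = 6.2534e-23 kg·m/s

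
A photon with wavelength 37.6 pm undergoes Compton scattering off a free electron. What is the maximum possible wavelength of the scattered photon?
42.4526 pm (at θ = 180°)

The Compton shift is Δλ = λ_C(1 − cos θ).

Since cos θ ranges from −1 to 1, the factor (1 − cos θ) ranges from 0 to 2; the maximum shift occurs at θ = 180° (backscattering):
Δλ_max = 2λ_C = 2 × 2.4263 pm = 4.8526 pm

Maximum scattered wavelength:
λ'_max = λ₀ + Δλ_max = 37.6 + 4.8526 = 42.4526 pm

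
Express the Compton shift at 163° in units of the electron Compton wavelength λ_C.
1.9563 λ_C

The Compton shift formula is:
Δλ = λ_C(1 - cos θ)

Dividing both sides by λ_C:
Δλ/λ_C = 1 - cos θ

For θ = 163°:
Δλ/λ_C = 1 - cos(163°)
Δλ/λ_C = 1 - -0.9563
Δλ/λ_C = 1.9563

This means the shift is 1.9563 × λ_C = 4.7466 pm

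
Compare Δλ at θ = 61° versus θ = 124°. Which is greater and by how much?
124° produces the larger shift by a factor of 3.026

Calculate both shifts using Δλ = λ_C(1 - cos θ):

For θ₁ = 61°:
Δλ₁ = 2.4263 × (1 - cos(61°))
Δλ₁ = 2.4263 × 0.5152
Δλ₁ = 1.2500 pm

For θ₂ = 124°:
Δλ₂ = 2.4263 × (1 - cos(124°))
Δλ₂ = 2.4263 × 1.5592
Δλ₂ = 3.7831 pm

The 124° angle produces the larger shift.
Ratio: 3.7831/1.2500 = 3.026

(Intermediate values are shown rounded; full precision is carried through to the final answer.)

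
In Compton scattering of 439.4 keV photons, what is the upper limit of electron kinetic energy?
277.8421 keV

Maximum energy transfer occurs at θ = 180° (backscattering).

Initial photon: E₀ = 439.4 keV → λ₀ = 2.8217 pm

Maximum Compton shift (at 180°):
Δλ_max = 2λ_C = 2 × 2.4263 = 4.8526 pm

Final wavelength:
λ' = 2.8217 + 4.8526 = 7.6743 pm

Minimum photon energy (maximum energy to electron):
E'_min = hc/λ' = 161.5579 keV

Maximum electron kinetic energy:
K_max = E₀ - E'_min = 439.4000 - 161.5579 = 277.8421 keV

(Intermediate values are shown rounded; full precision is carried through to the final answer.)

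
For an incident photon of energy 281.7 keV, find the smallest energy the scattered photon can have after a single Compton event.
133.9804 keV (at θ = 180°)

The scattered photon has minimum energy when its wavelength is maximum, i.e., when the Compton shift Δλ = λ_C(1 − cos θ) is maximum. This occurs at θ = 180° (backscattering), giving Δλ_max = 2λ_C = 4.8526 pm.

Initial wavelength: λ₀ = hc/E₀ = 4.4013 pm
Maximum final wavelength: λ'_max = λ₀ + 2λ_C = 4.4013 + 4.8526 = 9.2539 pm
Minimum final energy: E'_min = hc/λ'_max = 133.9804 keV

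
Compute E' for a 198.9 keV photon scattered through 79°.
151.2585 keV

First convert energy to wavelength:
λ = hc/E, with hc ≈ 1239.842 keV·pm (i.e. 1239.842 eV·nm)

For E = 198.9 keV = 198900 eV:
λ = 1239.842 keV·pm / 198.9 keV
λ = 6.2335 pm

Calculate the Compton shift:
Δλ = λ_C(1 - cos(79°)) = 2.4263 × 0.8092
Δλ = 1.9633 pm

Final wavelength:
λ' = 6.2335 + 1.9633 = 8.1968 pm

Final energy:
E' = hc/λ' = 1239.842 / 8.1968 = 151.2585 keV

(Intermediate values are shown rounded; full precision is carried through to the final answer.)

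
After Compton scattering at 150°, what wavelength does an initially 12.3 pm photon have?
16.8276 pm

Using the Compton formula: λ' = λ + λ_C(1 − cos θ)

For θ = 150°, cos θ = -√3/2 (exact) ≈ -0.8660, so:
1 − cos 150° = 1 − (-√3/2) ≈ 1.8660

Δλ = λ_C × 1.8660 = 2.4263 × 1.8660 = 4.5276 pm

λ' = 12.3 + 4.5276 = 16.8276 pm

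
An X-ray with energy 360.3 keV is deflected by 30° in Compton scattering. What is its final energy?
329.2022 keV

First convert energy to wavelength:
λ = hc/E, with hc ≈ 1239.842 keV·pm (i.e. 1239.842 eV·nm)

For E = 360.3 keV = 360300 eV:
λ = 1239.842 keV·pm / 360.3 keV
λ = 3.4411 pm

Calculate the Compton shift:
Δλ = λ_C(1 - cos(30°)) = 2.4263 × 0.1340
Δλ = 0.3251 pm

Final wavelength:
λ' = 3.4411 + 0.3251 = 3.7662 pm

Final energy:
E' = hc/λ' = 1239.842 / 3.7662 = 329.2022 keV

(Intermediate values are shown rounded; full precision is carried through to the final answer.)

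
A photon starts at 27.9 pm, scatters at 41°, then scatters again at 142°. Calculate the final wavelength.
32.8334 pm

Apply Compton shift twice:

First scattering at θ₁ = 41°:
Δλ₁ = λ_C(1 - cos(41°))
Δλ₁ = 2.4263 × 0.2453
Δλ₁ = 0.5952 pm

After first scattering:
λ₁ = 27.9 + 0.5952 = 28.4952 pm

Second scattering at θ₂ = 142°:
Δλ₂ = λ_C(1 - cos(142°))
Δλ₂ = 2.4263 × 1.7880
Δλ₂ = 4.3383 pm

Final wavelength:
λ₂ = 28.4952 + 4.3383 = 32.8334 pm

Total shift: Δλ_total = 0.5952 + 4.3383 = 4.9334 pm

(Intermediate values are shown rounded; full precision is carried through to the final answer.)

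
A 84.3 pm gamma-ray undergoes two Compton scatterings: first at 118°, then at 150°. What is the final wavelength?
92.3930 pm

Apply Compton shift twice:

First scattering at θ₁ = 118°:
Δλ₁ = λ_C(1 - cos(118°))
Δλ₁ = 2.4263 × 1.4695
Δλ₁ = 3.5654 pm

After first scattering:
λ₁ = 84.3 + 3.5654 = 87.8654 pm

Second scattering at θ₂ = 150°:
Δλ₂ = λ_C(1 - cos(150°))
Δλ₂ = 2.4263 × 1.8660
Δλ₂ = 4.5276 pm

Final wavelength:
λ₂ = 87.8654 + 4.5276 = 92.3930 pm

Total shift: Δλ_total = 3.5654 + 4.5276 = 8.0930 pm

(Intermediate values are shown rounded; full precision is carried through to the final answer.)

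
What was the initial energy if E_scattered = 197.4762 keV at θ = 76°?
279.3000 keV

Convert final energy to wavelength (hc ≈ 1239.842 keV·pm):
λ' = hc/E' = 1239.842 / 197.4762 = 6.2784 pm

Calculate the Compton shift:
Δλ = λ_C(1 - cos(76°))
Δλ = 2.4263 × (1 - cos(76°))
Δλ = 1.8393 pm

Initial wavelength:
λ = λ' - Δλ = 6.2784 - 1.8393 = 4.4391 pm

Initial energy:
E = hc/λ = 1239.842 / 4.4391 = 279.3000 keV

(Intermediate values are shown rounded; full precision is carried through to the final answer.)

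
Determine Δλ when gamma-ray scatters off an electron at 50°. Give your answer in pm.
0.8667 pm

Using the Compton scattering formula:
Δλ = λ_C(1 - cos θ)

where λ_C = h/(m_e·c) ≈ 2.4263 pm is the Compton wavelength of an electron.

For θ = 50°:
cos(50°) = 0.6428
1 - cos(50°) = 0.3572

Δλ = 2.4263 × 0.3572
Δλ = 0.8667 pm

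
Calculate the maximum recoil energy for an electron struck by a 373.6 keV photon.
221.8679 keV

Maximum energy transfer occurs at θ = 180° (backscattering).

Initial photon: E₀ = 373.6 keV → λ₀ = 3.3186 pm

Maximum Compton shift (at 180°):
Δλ_max = 2λ_C = 2 × 2.4263 = 4.8526 pm

Final wavelength:
λ' = 3.3186 + 4.8526 = 8.1713 pm

Minimum photon energy (maximum energy to electron):
E'_min = hc/λ' = 151.7321 keV

Maximum electron kinetic energy:
K_max = E₀ - E'_min = 373.6000 - 151.7321 = 221.8679 keV

(Intermediate values are shown rounded; full precision is carried through to the final answer.)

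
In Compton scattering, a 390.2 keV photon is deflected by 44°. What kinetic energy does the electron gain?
68.8660 keV

By energy conservation: K_e = E_initial - E_final

First find the scattered photon energy:
Initial wavelength: λ = hc/E = 3.1775 pm
Compton shift: Δλ = λ_C(1 - cos(44°)) = 0.6810 pm
Final wavelength: λ' = 3.1775 + 0.6810 = 3.8584 pm
Final photon energy: E' = hc/λ' = 321.3340 keV

Electron kinetic energy:
K_e = E - E' = 390.2000 - 321.3340 = 68.8660 keV

(Intermediate values are shown rounded; full precision is carried through to the final answer.)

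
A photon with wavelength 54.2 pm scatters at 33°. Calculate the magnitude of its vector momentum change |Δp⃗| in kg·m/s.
6.9199e-24 kg·m/s

Photon momentum magnitude is p = h/λ.

Initial momentum:
p₀ = h/λ = 6.6261e-34/5.4200e-11 = 1.2225e-23 kg·m/s

After scattering:
λ' = λ + Δλ = 54.2 + 0.3914 = 54.5914 pm
p' = h/λ' = 6.6261e-34/5.4591e-11 = 1.2138e-23 kg·m/s

Momentum is a vector; the scattered photon's direction makes angle θ = 33° with the incident direction. The magnitude of the vector change Δp⃗ = p⃗₀ − p⃗' is found from the law of cosines:
|Δp⃗|² = p₀² + p'² − 2p₀p'cos θ
|Δp⃗|² = (1.2225e-23)² + (1.2138e-23)² − 2·1.2225e-23·1.2138e-23·cos(33°)
|Δp⃗| = 6.9199e-24 kg·m/s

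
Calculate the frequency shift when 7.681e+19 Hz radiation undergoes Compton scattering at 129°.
3.865e+19 Hz (decrease)

Convert frequency to wavelength (c = 299792458 m/s):
λ₀ = c/f₀ = 299792458/7.681e+19 = 3.9030394e-12 m = 3.9030 pm

Calculate Compton shift:
Δλ = λ_C(1 - cos(129°)) = 3.9532 pm

Final wavelength:
λ' = λ₀ + Δλ = 3.9030 + 3.9532 = 7.8563 pm

Final frequency:
f' = c/λ' = 299792458/7.8562762e-12 = 3.8159613e+19 Hz

Frequency shift (decrease):
Δf = f₀ - f' = 7.681e+19 - 3.8159613e+19 = 3.865e+19 Hz

(Intermediate values are shown rounded; full precision is carried through to the final answer.)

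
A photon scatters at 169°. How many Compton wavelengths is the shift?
1.9816 λ_C

The Compton shift formula is:
Δλ = λ_C(1 - cos θ)

Dividing both sides by λ_C:
Δλ/λ_C = 1 - cos θ

For θ = 169°:
Δλ/λ_C = 1 - cos(169°)
Δλ/λ_C = 1 - -0.9816
Δλ/λ_C = 1.9816

This means the shift is 1.9816 × λ_C = 4.8080 pm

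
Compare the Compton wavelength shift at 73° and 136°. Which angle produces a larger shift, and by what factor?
136° produces the larger shift by a factor of 2.430

Calculate both shifts using Δλ = λ_C(1 - cos θ):

For θ₁ = 73°:
Δλ₁ = 2.4263 × (1 - cos(73°))
Δλ₁ = 2.4263 × 0.7076
Δλ₁ = 1.7169 pm

For θ₂ = 136°:
Δλ₂ = 2.4263 × (1 - cos(136°))
Δλ₂ = 2.4263 × 1.7193
Δλ₂ = 4.1717 pm

The 136° angle produces the larger shift.
Ratio: 4.1717/1.7169 = 2.430

(Intermediate values are shown rounded; full precision is carried through to the final answer.)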